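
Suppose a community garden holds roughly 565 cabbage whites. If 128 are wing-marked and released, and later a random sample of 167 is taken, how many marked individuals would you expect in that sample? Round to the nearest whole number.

Expected recaptures E[R] = M·C / N.
E[R] = 128 × 167 / 565 = 21376 / 565 ≈ 37.8 → 38

expected recaptures ≈ 38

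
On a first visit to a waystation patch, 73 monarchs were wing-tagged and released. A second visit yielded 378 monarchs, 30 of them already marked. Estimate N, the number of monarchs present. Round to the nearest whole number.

N ≈ 920

N = (73 × 378) / 30 = 27594 / 30 ≈ 919.8 → 920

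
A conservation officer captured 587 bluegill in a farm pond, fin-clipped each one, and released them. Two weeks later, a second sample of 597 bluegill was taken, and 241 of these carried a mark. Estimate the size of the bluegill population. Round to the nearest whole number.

N ≈ 1454

N = (587 × 597) / 241 = 350439 / 241 ≈ 1454.1 → 1454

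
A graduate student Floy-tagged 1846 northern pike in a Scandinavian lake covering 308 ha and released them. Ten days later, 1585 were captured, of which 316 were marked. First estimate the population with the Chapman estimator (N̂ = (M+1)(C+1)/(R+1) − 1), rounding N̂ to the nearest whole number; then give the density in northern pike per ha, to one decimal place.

density ≈ 30.0 northern pike per ha

N̂ = 1847·1586/317 − 1 = 2929342/317 − 1 ≈ 9239.8 → 9240
Density = N̂ / area = 9240 / 308 = 30.0 per ha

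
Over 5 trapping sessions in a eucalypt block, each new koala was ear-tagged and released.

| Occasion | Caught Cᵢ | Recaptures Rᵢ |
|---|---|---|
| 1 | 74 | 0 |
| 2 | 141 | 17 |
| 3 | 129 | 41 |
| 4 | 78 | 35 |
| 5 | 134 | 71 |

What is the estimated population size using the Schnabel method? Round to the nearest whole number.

Marked at large before each occasion: Mᵢ = Σⱼ<ᵢ (Cⱼ − Rⱼ) → M1=0, M2=74, M3=198, M4=286, M5=329
Σ MᵢCᵢ = 0·74 + 74·141 + 198·129 + 286·78 + 329·134 = 0 + 10434 + 25542 + 22308 + 44086 = 102370
Σ Rᵢ = 0 + 17 + 41 + 35 + 71 = 164
N̂ = 102370 / 164 ≈ 624.2 → 624

N ≈ 624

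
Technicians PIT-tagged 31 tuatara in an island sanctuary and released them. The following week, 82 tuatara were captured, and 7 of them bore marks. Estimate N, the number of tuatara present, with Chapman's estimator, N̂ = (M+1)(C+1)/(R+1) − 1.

N = 331

N̂ = (31+1)(82+1)/(7+1) − 1 = 32·83/8 − 1
= 2656/8 − 1 = 332 − 1 = 331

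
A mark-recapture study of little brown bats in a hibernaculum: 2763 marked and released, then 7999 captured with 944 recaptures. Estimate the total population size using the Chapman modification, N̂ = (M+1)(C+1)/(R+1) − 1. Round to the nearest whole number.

N̂ = (2763+1)(7999+1)/(944+1) − 1 = 2764·8000/945 − 1
= 22112000/945 − 1 ≈ 23398.9 − 1 ≈ 23397.9 → 23398

N ≈ 23,398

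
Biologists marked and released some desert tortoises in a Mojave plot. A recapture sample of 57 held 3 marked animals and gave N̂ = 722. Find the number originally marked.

M = 38

From N = M·C/R: M = N·R / C = 722·3 / 57 = 2166 / 57 = 38.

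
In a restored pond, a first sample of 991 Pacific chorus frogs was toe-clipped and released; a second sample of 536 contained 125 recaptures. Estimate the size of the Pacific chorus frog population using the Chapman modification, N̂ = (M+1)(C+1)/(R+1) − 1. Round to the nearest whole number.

N ≈ 4227

N̂ = (991+1)(536+1)/(125+1) − 1 = 992·537/126 − 1
= 532704/126 − 1 ≈ 4227.8 − 1 ≈ 4226.8 → 4227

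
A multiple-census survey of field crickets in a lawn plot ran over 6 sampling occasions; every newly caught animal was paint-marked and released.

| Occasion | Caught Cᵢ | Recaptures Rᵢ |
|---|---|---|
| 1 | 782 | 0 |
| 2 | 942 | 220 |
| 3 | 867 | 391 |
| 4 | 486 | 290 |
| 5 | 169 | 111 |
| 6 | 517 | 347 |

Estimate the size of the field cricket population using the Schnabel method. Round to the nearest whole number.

N ≈ 3330

Marked at large before each occasion: Mᵢ = Σⱼ<ᵢ (Cⱼ − Rⱼ) → M1=0, M2=782, M3=1504, M4=1980, M5=2176, M6=2234
Σ MᵢCᵢ = 0·782 + 782·942 + 1504·867 + 1980·486 + 2176·169 + 2234·517 = 0 + 736644 + 1303968 + 962280 + 367744 + 1154978 = 4525614
Σ Rᵢ = 0 + 220 + 391 + 290 + 111 + 347 = 1359
N̂ = 4525614 / 1359 ≈ 3330.1 → 3330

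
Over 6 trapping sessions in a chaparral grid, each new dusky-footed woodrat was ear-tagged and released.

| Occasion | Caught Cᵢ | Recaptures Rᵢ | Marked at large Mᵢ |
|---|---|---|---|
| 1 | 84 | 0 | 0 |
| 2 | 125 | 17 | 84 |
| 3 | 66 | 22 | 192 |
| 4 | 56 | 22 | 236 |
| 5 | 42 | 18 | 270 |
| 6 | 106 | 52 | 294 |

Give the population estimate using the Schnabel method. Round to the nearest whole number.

Σ MᵢCᵢ = 0·84 + 84·125 + 192·66 + 236·56 + 270·42 + 294·106 = 0 + 10500 + 12672 + 13216 + 11340 + 31164 = 78892
Σ Rᵢ = 0 + 17 + 22 + 22 + 18 + 52 = 131
N̂ = 78892 / 131 ≈ 602.2 → 602

N ≈ 602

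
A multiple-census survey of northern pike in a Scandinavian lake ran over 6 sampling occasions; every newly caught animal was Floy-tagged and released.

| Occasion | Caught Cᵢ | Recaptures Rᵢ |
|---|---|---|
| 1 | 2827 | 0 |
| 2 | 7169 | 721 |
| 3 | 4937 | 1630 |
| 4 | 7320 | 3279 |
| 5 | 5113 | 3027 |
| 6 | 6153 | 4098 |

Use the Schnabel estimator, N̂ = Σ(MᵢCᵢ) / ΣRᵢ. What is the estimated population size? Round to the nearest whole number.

N ≈ 28,088

Marked at large before each occasion: Mᵢ = Σⱼ<ᵢ (Cⱼ − Rⱼ) → M1=0, M2=2827, M3=9275, M4=12582, M5=16623, M6=18709
Σ MᵢCᵢ = 0·2827 + 2827·7169 + 9275·4937 + 12582·7320 + 16623·5113 + 18709·6153 = 0 + 20266763 + 45790675 + 92100240 + 84993399 + 115116477 = 358267554
Σ Rᵢ = 0 + 721 + 1630 + 3279 + 3027 + 4098 = 12755
N̂ = 358267554 / 12755 ≈ 28088.4 → 28088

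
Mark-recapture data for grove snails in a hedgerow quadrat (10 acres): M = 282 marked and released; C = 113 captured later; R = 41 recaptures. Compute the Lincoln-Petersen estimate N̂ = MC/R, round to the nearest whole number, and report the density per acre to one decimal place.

N̂ = 282·113/41 = 31866/41 ≈ 777.2 → 777
Density = N̂ / area = 777 / 10 ≈ 77.70 → 77.7 per acre

density ≈ 77.7 grove snails per acre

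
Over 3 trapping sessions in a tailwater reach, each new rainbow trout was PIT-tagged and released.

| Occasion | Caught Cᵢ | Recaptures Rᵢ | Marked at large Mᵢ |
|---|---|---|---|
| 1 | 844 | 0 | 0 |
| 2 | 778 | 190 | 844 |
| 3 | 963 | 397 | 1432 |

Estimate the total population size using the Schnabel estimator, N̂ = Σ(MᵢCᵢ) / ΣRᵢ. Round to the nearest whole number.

N ≈ 3468

Σ MᵢCᵢ = 0·844 + 844·778 + 1432·963 = 0 + 656632 + 1379016 = 2035648
Σ Rᵢ = 0 + 190 + 397 = 587
N̂ = 2035648 / 587 ≈ 3467.9 → 3468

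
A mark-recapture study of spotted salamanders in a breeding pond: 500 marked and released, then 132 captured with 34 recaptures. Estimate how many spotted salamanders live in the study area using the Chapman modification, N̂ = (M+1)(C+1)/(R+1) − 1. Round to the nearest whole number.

N ≈ 1903

N̂ = (500+1)(132+1)/(34+1) − 1 = 501·133/35 − 1
= 66633/35 − 1 ≈ 1903.8 − 1 ≈ 1902.8 → 1903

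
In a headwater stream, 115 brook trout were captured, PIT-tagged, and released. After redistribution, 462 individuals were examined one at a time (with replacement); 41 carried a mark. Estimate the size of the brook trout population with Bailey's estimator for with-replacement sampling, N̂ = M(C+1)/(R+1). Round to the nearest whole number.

N ≈ 1268

N̂ = 115·(462+1)/(41+1) = 115·463/42 = 53245/42 ≈ 1267.7 → 1268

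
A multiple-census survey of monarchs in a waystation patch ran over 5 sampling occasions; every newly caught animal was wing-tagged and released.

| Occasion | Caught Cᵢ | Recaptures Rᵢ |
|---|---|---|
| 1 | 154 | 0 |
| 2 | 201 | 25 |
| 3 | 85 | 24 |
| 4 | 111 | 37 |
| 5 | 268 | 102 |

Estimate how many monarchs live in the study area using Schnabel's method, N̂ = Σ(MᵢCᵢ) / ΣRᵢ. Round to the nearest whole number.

Marked at large before each occasion: Mᵢ = Σⱼ<ᵢ (Cⱼ − Rⱼ) → M1=0, M2=154, M3=330, M4=391, M5=465
Σ MᵢCᵢ = 0·154 + 154·201 + 330·85 + 391·111 + 465·268 = 0 + 30954 + 28050 + 43401 + 124620 = 227025
Σ Rᵢ = 0 + 25 + 24 + 37 + 102 = 188
N̂ = 227025 / 188 ≈ 1207.6 → 1208

N ≈ 1208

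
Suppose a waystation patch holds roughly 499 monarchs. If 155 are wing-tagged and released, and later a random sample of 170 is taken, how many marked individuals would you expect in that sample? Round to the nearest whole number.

expected recaptures ≈ 53

The marked fraction of the population is 155/499, so in a sample of 170 expect C·(M/N) marked.
E[R] = 155 × 170 / 499 = 26350 / 499 ≈ 52.8 → 53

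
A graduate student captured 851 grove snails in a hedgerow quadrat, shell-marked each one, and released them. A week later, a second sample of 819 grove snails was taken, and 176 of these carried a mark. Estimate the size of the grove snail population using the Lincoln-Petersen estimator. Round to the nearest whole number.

N ≈ 3960

Lincoln-Petersen assumes M/N = R/C, so N = M·C / R.
N = (851 × 819) / 176 = 696969 / 176 ≈ 3960.1 → 3960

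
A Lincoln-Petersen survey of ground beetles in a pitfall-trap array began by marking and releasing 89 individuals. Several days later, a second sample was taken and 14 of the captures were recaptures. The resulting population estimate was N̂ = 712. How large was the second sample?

From N = M·C/R: C = N·R / M = 712·14 / 89 = 9968 / 89 = 112.

C = 112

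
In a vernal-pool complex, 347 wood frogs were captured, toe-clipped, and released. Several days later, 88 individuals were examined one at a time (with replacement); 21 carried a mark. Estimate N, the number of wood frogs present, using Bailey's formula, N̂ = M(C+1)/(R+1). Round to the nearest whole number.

N ≈ 1404

N̂ = 347·(88+1)/(21+1) = 347·89/22 = 30883/22 ≈ 1403.8 → 1404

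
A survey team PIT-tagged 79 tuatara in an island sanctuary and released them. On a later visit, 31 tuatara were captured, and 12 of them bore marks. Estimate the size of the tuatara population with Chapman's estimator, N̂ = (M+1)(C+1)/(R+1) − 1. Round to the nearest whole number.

N ≈ 196

N̂ = (79+1)(31+1)/(12+1) − 1 = 80·32/13 − 1
= 2560/13 − 1 ≈ 196.9 − 1 ≈ 195.9 → 196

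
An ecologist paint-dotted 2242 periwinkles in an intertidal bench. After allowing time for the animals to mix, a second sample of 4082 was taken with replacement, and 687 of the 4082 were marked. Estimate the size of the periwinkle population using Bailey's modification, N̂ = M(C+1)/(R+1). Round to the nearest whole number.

N̂ = 2242·(4082+1)/(687+1) = 2242·4083/688 = 9154086/688 ≈ 13305.4 → 13305

N ≈ 13,305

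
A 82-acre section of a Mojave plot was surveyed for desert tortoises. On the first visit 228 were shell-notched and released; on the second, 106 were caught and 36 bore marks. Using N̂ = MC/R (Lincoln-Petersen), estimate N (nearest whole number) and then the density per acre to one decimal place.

density ≈ 8.2 desert tortoises per acre

N̂ = 228·106/36 = 24168/36 ≈ 671.3 → 671
Density = N̂ / area = 671 / 82 ≈ 8.18 → 8.2 per acre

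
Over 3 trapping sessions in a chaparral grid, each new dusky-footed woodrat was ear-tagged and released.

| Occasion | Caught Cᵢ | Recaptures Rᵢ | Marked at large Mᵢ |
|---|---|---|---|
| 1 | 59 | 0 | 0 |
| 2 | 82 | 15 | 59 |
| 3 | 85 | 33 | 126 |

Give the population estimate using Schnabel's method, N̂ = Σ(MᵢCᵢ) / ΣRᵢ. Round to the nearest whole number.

N ≈ 324

Σ MᵢCᵢ = 0·59 + 59·82 + 126·85 = 0 + 4838 + 10710 = 15548
Σ Rᵢ = 0 + 15 + 33 = 48
N̂ = 15548 / 48 ≈ 323.9 → 324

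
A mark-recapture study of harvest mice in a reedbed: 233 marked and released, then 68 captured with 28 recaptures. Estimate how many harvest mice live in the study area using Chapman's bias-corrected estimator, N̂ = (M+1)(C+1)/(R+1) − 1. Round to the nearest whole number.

N̂ = (233+1)(68+1)/(28+1) − 1 = 234·69/29 − 1
= 16146/29 − 1 ≈ 556.8 − 1 ≈ 555.8 → 556

N ≈ 556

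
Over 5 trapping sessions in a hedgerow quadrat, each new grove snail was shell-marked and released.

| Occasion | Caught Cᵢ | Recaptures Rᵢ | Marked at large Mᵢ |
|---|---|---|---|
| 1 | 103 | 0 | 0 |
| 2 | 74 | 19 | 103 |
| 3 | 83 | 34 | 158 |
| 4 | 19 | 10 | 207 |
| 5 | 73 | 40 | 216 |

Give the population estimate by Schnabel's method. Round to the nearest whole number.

Σ MᵢCᵢ = 0·103 + 103·74 + 158·83 + 207·19 + 216·73 = 0 + 7622 + 13114 + 3933 + 15768 = 40437
Σ Rᵢ = 0 + 19 + 34 + 10 + 40 = 103
N̂ = 40437 / 103 ≈ 392.6 → 393

N ≈ 393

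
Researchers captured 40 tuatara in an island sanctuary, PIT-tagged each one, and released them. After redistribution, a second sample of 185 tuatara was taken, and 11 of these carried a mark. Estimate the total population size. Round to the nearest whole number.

N ≈ 673

The marked fraction in the recapture sample should equal the marked fraction in the population: 11/185 = 40/N.
N = (40 × 185) / 11 = 7400 / 11 ≈ 672.7 → 673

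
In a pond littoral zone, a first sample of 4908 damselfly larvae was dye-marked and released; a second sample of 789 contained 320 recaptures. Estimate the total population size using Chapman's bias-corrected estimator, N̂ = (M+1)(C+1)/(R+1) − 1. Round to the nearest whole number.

N̂ = (4908+1)(789+1)/(320+1) − 1 = 4909·790/321 − 1
= 3878110/321 − 1 ≈ 12081.3 − 1 ≈ 12080.3 → 12080

N ≈ 12,080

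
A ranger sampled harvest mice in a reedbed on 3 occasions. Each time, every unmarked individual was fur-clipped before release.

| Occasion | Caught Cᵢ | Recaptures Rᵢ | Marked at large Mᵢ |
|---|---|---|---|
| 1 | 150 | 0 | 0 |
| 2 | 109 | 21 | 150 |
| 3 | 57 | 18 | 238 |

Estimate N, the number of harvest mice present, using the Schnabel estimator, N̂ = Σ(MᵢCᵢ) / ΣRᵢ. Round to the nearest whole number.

Σ MᵢCᵢ = 0·150 + 150·109 + 238·57 = 0 + 16350 + 13566 = 29916
Σ Rᵢ = 0 + 21 + 18 = 39
N̂ = 29916 / 39 ≈ 767.1 → 767

N ≈ 767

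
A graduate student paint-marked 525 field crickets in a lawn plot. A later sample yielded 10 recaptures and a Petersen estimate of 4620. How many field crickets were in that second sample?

From N = M·C/R: C = N·R / M = 4620·10 / 525 = 46200 / 525 = 88.

C = 88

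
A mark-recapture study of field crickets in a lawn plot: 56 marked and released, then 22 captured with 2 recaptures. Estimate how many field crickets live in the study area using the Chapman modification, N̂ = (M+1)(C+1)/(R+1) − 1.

N = 436

N̂ = (56+1)(22+1)/(2+1) − 1 = 57·23/3 − 1
= 1311/3 − 1 = 437 − 1 = 436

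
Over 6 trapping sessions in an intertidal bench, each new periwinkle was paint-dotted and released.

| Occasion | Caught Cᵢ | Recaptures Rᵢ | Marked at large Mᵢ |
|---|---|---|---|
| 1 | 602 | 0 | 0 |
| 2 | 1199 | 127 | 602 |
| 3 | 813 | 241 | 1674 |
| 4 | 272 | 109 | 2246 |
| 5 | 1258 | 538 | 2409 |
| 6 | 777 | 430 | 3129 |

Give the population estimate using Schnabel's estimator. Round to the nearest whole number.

Σ MᵢCᵢ = 0·602 + 602·1199 + 1674·813 + 2246·272 + 2409·1258 + 3129·777 = 0 + 721798 + 1360962 + 610912 + 3030522 + 2431233 = 8155427
Σ Rᵢ = 0 + 127 + 241 + 109 + 538 + 430 = 1445
N̂ = 8155427 / 1445 ≈ 5643.9 → 5644

N ≈ 5644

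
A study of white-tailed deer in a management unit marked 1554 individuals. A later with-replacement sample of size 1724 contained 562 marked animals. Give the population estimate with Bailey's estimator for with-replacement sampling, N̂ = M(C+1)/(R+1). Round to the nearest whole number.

N̂ = 1554·(1724+1)/(562+1) = 1554·1725/563 = 2680650/563 ≈ 4761.4 → 4761

N ≈ 4761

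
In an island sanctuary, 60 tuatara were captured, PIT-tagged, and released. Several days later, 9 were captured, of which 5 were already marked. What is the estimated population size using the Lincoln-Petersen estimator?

Lincoln-Petersen assumes M/N = R/C, so N = M·C / R.
N = (60 × 9) / 5 = 540 / 5 = 108

N = 108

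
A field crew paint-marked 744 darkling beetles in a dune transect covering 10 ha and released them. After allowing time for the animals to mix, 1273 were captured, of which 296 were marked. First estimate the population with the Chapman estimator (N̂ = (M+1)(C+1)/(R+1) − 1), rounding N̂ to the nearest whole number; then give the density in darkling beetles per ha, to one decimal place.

N̂ = 745·1274/297 − 1 = 949130/297 − 1 ≈ 3194.7 → 3195
Density = N̂ / area = 3195 / 10 ≈ 319.50 → 319.5 per ha

density ≈ 319.5 darkling beetles per ha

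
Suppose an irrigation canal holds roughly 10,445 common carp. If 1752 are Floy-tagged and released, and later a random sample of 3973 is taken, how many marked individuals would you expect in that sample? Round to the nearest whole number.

Expected recaptures E[R] = M·C / N.
E[R] = 1752 × 3973 / 10445 = 6960696 / 10445 ≈ 666.4 → 666

expected recaptures ≈ 666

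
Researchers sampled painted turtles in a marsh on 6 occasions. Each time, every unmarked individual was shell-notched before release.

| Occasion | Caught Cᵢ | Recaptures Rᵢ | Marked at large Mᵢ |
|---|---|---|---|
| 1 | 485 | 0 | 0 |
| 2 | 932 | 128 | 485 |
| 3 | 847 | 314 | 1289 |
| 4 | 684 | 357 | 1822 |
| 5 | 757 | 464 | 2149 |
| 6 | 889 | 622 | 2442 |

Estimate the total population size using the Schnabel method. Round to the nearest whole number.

N ≈ 3495

Σ MᵢCᵢ = 0·485 + 485·932 + 1289·847 + 1822·684 + 2149·757 + 2442·889 = 0 + 452020 + 1091783 + 1246248 + 1626793 + 2170938 = 6587782
Σ Rᵢ = 0 + 128 + 314 + 357 + 464 + 622 = 1885
N̂ = 6587782 / 1885 ≈ 3494.8 → 3495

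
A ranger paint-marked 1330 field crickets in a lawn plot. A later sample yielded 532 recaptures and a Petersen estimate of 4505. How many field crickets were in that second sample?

From N = M·C/R: C = N·R / M = 4505·532 / 1330 = 2396660 / 1330 = 1802.

C = 1802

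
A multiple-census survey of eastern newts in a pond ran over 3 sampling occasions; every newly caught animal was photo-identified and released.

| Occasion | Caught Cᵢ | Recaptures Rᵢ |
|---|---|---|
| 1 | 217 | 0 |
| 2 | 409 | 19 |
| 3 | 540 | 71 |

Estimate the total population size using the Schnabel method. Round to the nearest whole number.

N ≈ 4628

Marked at large before each occasion: Mᵢ = Σⱼ<ᵢ (Cⱼ − Rⱼ) → M1=0, M2=217, M3=607
Σ MᵢCᵢ = 0·217 + 217·409 + 607·540 = 0 + 88753 + 327780 = 416533
Σ Rᵢ = 0 + 19 + 71 = 90
N̂ = 416533 / 90 ≈ 4628.1 → 4628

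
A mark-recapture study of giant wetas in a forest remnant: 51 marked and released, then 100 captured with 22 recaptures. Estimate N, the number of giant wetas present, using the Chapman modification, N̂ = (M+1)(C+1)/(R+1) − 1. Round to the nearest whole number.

N̂ = (51+1)(100+1)/(22+1) − 1 = 52·101/23 − 1
= 5252/23 − 1 ≈ 228.3 − 1 ≈ 227.3 → 227

N ≈ 227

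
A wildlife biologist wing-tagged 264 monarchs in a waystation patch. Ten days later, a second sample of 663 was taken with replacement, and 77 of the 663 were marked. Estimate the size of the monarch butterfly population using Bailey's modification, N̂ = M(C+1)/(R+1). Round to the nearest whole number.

N̂ = 264·(663+1)/(77+1) = 264·664/78 = 175296/78 ≈ 2247.4 → 2247

N ≈ 2247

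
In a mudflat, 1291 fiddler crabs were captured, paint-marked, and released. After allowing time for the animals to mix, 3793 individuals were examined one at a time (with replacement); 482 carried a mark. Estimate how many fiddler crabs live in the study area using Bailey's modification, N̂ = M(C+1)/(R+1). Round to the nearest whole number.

N ≈ 10,141

N̂ = 1291·(3793+1)/(482+1) = 1291·3794/483 = 4898054/483 ≈ 10140.9 → 10141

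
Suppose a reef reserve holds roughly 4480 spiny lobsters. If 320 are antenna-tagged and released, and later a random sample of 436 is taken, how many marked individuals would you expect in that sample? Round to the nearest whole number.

expected recaptures ≈ 31

Expected recaptures E[R] = M·C / N.
E[R] = 320 × 436 / 4480 = 139520 / 4480 ≈ 31.1 → 31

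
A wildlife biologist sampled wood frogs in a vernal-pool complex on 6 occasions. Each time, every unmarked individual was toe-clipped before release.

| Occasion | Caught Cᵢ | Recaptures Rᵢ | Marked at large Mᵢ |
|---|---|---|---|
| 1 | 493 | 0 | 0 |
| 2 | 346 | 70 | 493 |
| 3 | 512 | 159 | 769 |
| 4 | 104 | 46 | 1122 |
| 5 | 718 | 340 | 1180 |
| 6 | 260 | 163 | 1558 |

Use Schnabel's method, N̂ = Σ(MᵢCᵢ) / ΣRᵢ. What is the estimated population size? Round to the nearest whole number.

N ≈ 2485

Σ MᵢCᵢ = 0·493 + 493·346 + 769·512 + 1122·104 + 1180·718 + 1558·260 = 0 + 170578 + 393728 + 116688 + 847240 + 405080 = 1933314
Σ Rᵢ = 0 + 70 + 159 + 46 + 340 + 163 = 778
N̂ = 1933314 / 778 ≈ 2485.0 → 2485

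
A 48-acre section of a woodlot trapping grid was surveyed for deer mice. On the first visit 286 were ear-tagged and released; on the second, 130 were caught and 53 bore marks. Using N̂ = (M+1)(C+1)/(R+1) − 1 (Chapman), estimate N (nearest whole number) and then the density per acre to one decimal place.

N̂ = 287·131/54 − 1 = 37597/54 − 1 ≈ 695.2 → 695
Density = N̂ / area = 695 / 48 ≈ 14.48 → 14.5 per acre

density ≈ 14.5 deer mice per acre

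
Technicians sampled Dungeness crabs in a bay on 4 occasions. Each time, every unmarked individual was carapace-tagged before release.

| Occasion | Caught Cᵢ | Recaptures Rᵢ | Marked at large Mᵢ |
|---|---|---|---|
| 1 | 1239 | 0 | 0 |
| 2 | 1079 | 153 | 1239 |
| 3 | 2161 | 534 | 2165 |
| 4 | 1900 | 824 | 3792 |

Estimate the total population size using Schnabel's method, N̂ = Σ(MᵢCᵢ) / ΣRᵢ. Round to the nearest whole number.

N ≈ 8749

Σ MᵢCᵢ = 0·1239 + 1239·1079 + 2165·2161 + 3792·1900 = 0 + 1336881 + 4678565 + 7204800 = 13220246
Σ Rᵢ = 0 + 153 + 534 + 824 = 1511
N̂ = 13220246 / 1511 ≈ 8749.3 → 8749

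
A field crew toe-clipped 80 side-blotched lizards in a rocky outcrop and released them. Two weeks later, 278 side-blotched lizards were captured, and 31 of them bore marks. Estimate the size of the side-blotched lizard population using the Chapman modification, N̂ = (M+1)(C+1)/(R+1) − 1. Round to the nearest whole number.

N ≈ 705

N̂ = (80+1)(278+1)/(31+1) − 1 = 81·279/32 − 1
= 22599/32 − 1 ≈ 706.2 − 1 ≈ 705.2 → 705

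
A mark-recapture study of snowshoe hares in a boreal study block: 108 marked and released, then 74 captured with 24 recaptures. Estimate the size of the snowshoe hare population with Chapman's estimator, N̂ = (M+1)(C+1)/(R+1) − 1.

N = 326

N̂ = (108+1)(74+1)/(24+1) − 1 = 109·75/25 − 1
= 8175/25 − 1 = 327 − 1 = 326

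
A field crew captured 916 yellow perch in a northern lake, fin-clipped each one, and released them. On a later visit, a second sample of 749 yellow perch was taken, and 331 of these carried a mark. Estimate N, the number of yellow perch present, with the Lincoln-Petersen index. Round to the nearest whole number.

Lincoln-Petersen assumes M/N = R/C, so N = M·C / R.
N = (916 × 749) / 331 = 686084 / 331 ≈ 2072.8 → 2073

N ≈ 2073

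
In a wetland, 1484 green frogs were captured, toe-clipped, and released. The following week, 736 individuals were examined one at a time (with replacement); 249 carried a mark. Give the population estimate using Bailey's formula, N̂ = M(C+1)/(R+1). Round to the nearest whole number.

N̂ = 1484·(736+1)/(249+1) = 1484·737/250 = 1093708/250 ≈ 4374.8 → 4375

N ≈ 4375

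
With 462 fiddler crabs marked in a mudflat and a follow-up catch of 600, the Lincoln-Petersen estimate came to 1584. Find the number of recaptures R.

R = 175

From N = M·C/R: R = M·C / N = 462·600 / 1584 = 277200 / 1584 = 175.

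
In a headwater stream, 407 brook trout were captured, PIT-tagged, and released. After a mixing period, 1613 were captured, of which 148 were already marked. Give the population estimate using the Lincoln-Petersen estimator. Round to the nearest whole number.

Lincoln-Petersen assumes M/N = R/C, so N = M·C / R.
N = (407 × 1613) / 148 = 656491 / 148 ≈ 4435.8 → 4436

N ≈ 4436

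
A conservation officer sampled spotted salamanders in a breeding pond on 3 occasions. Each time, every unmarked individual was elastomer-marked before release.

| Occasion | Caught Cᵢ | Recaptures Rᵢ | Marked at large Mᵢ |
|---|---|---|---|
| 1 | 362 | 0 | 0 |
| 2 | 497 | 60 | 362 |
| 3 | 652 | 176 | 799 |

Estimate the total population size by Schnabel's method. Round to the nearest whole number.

N ≈ 2970

Σ MᵢCᵢ = 0·362 + 362·497 + 799·652 = 0 + 179914 + 520948 = 700862
Σ Rᵢ = 0 + 60 + 176 = 236
N̂ = 700862 / 236 ≈ 2969.8 → 2970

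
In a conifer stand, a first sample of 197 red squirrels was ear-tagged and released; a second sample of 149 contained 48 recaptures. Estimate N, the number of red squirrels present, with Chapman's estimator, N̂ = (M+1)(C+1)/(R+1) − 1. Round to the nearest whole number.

N ≈ 605

N̂ = (197+1)(149+1)/(48+1) − 1 = 198·150/49 − 1
= 29700/49 − 1 ≈ 606.1 − 1 ≈ 605.1 → 605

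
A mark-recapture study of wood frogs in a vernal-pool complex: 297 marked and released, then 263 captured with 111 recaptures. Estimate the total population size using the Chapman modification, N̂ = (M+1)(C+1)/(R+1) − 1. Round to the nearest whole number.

N̂ = (297+1)(263+1)/(111+1) − 1 = 298·264/112 − 1
= 78672/112 − 1 ≈ 702.4 − 1 ≈ 701.4 → 701

N ≈ 701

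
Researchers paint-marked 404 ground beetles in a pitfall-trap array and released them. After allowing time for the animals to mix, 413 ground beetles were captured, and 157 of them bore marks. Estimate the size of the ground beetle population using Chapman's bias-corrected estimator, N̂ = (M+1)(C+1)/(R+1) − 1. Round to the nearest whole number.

N̂ = (404+1)(413+1)/(157+1) − 1 = 405·414/158 − 1
= 167670/158 − 1 ≈ 1061.2 − 1 ≈ 1060.2 → 1060

N ≈ 1060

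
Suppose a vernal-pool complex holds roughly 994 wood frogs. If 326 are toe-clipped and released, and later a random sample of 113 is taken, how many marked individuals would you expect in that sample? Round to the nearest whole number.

expected recaptures ≈ 37

Expected recaptures E[R] = M·C / N.
E[R] = 326 × 113 / 994 = 36838 / 994 ≈ 37.1 → 37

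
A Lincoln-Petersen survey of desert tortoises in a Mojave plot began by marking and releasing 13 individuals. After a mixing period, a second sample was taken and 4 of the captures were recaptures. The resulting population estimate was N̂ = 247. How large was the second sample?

From N = M·C/R: C = N·R / M = 247·4 / 13 = 988 / 13 = 76.

C = 76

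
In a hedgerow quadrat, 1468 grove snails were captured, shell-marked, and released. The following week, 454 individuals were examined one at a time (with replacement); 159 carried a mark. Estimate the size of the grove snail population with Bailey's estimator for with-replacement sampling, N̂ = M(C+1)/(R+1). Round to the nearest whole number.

N̂ = 1468·(454+1)/(159+1) = 1468·455/160 = 667940/160 ≈ 4174.6 → 4175

N ≈ 4175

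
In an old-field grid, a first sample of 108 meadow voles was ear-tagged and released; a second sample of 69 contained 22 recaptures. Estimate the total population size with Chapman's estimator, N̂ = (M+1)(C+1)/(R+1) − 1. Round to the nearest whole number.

N̂ = (108+1)(69+1)/(22+1) − 1 = 109·70/23 − 1
= 7630/23 − 1 ≈ 331.7 − 1 ≈ 330.7 → 331

N ≈ 331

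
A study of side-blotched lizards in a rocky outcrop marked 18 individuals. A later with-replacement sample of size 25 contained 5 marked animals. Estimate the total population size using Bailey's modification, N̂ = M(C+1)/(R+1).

N = 78

N̂ = 18·(25+1)/(5+1) = 18·26/6 = 468/6 = 78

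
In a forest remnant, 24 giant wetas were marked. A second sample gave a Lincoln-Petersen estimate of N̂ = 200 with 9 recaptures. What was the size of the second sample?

C = 75

From N = M·C/R: C = N·R / M = 200·9 / 24 = 1800 / 24 = 75.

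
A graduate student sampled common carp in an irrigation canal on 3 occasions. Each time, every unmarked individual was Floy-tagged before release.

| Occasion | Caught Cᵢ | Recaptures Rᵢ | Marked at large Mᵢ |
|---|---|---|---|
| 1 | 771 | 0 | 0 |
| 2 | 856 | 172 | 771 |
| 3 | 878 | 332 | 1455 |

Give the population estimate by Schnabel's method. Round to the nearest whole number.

Σ MᵢCᵢ = 0·771 + 771·856 + 1455·878 = 0 + 659976 + 1277490 = 1937466
Σ Rᵢ = 0 + 172 + 332 = 504
N̂ = 1937466 / 504 ≈ 3844.2 → 3844

N ≈ 3844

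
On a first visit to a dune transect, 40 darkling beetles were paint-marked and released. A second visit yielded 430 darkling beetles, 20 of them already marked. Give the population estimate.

N = (40 × 430) / 20 = 17200 / 20 = 860

N = 860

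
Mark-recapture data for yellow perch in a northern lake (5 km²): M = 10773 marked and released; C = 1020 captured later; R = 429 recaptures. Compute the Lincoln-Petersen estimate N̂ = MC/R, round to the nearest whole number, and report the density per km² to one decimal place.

density ≈ 5122.8 yellow perch per km²

N̂ = 10773·1020/429 = 10988460/429 ≈ 25614.1 → 25614
Density = N̂ / area = 25614 / 5 ≈ 5122.80 → 5122.8 per km²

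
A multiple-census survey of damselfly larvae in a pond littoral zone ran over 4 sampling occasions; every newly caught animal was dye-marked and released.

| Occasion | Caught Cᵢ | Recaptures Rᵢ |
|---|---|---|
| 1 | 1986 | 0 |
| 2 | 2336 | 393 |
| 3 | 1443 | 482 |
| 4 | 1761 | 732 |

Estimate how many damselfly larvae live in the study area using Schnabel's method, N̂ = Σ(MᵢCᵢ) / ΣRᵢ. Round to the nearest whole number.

N ≈ 11,774

Marked at large before each occasion: Mᵢ = Σⱼ<ᵢ (Cⱼ − Rⱼ) → M1=0, M2=1986, M3=3929, M4=4890
Σ MᵢCᵢ = 0·1986 + 1986·2336 + 3929·1443 + 4890·1761 = 0 + 4639296 + 5669547 + 8611290 = 18920133
Σ Rᵢ = 0 + 393 + 482 + 732 = 1607
N̂ = 18920133 / 1607 ≈ 11773.6 → 11774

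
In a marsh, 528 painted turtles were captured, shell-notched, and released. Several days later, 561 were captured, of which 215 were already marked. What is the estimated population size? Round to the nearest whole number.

N ≈ 1378

N = (528 × 561) / 215 = 296208 / 215 ≈ 1377.7 → 1378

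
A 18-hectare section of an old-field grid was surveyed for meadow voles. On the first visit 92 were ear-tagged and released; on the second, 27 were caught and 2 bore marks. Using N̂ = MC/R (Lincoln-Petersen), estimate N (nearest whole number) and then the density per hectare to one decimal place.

N̂ = 92·27/2 = 2484/2 = 1242
Density = N̂ / area = 1242 / 18 = 69.0 per hectare

density ≈ 69.0 meadow voles per hectare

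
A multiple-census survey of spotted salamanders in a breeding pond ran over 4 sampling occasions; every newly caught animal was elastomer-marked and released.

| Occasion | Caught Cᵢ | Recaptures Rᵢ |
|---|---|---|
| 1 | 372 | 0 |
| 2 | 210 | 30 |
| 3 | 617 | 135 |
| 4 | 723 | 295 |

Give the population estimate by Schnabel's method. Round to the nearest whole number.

Marked at large before each occasion: Mᵢ = Σⱼ<ᵢ (Cⱼ − Rⱼ) → M1=0, M2=372, M3=552, M4=1034
Σ MᵢCᵢ = 0·372 + 372·210 + 552·617 + 1034·723 = 0 + 78120 + 340584 + 747582 = 1166286
Σ Rᵢ = 0 + 30 + 135 + 295 = 460
N̂ = 1166286 / 460 ≈ 2535.4 → 2535

N ≈ 2535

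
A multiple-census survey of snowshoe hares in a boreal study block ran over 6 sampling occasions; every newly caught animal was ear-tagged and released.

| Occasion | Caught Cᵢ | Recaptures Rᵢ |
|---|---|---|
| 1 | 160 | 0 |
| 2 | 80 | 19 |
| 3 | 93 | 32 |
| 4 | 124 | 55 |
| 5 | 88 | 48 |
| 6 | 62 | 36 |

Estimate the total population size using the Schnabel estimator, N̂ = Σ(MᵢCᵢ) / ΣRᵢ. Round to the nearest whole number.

Marked at large before each occasion: Mᵢ = Σⱼ<ᵢ (Cⱼ − Rⱼ) → M1=0, M2=160, M3=221, M4=282, M5=351, M6=391
Σ MᵢCᵢ = 0·160 + 160·80 + 221·93 + 282·124 + 351·88 + 391·62 = 0 + 12800 + 20553 + 34968 + 30888 + 24242 = 123451
Σ Rᵢ = 0 + 19 + 32 + 55 + 48 + 36 = 190
N̂ = 123451 / 190 ≈ 649.7 → 650

N ≈ 650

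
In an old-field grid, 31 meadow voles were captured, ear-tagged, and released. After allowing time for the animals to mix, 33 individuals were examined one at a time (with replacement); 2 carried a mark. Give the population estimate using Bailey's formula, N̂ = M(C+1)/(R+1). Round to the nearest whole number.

N̂ = 31·(33+1)/(2+1) = 31·34/3 = 1054/3 ≈ 351.3 → 351

N ≈ 351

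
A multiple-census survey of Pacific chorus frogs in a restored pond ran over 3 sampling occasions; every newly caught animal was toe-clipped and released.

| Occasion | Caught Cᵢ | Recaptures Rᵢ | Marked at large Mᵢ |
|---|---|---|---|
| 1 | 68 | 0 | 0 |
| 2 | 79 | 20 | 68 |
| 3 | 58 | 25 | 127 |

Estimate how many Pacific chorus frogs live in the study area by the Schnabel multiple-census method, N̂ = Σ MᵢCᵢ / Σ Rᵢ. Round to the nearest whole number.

N ≈ 283

Σ MᵢCᵢ = 0·68 + 68·79 + 127·58 = 0 + 5372 + 7366 = 12738
Σ Rᵢ = 0 + 20 + 25 = 45
N̂ = 12738 / 45 ≈ 283.1 → 283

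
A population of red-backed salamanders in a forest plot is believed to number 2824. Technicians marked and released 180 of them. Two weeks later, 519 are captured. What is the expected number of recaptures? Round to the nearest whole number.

The marked fraction of the population is 180/2824, so in a sample of 519 expect C·(M/N) marked.
E[R] = 180 × 519 / 2824 = 93420 / 2824 ≈ 33.1 → 33

expected recaptures ≈ 33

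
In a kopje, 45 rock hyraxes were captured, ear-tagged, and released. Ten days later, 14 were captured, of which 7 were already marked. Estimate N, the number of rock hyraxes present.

Lincoln-Petersen assumes M/N = R/C, so N = M·C / R.
N = (45 × 14) / 7 = 630 / 7 = 90

N = 90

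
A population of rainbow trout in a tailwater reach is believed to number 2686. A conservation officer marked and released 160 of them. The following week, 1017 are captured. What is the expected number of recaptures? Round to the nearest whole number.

expected recaptures ≈ 61

The marked fraction of the population is 160/2686, so in a sample of 1017 expect C·(M/N) marked.
E[R] = 160 × 1017 / 2686 = 162720 / 2686 ≈ 60.6 → 61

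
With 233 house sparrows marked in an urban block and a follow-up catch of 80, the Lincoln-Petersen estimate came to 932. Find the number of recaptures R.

R = 20

From N = M·C/R: R = M·C / N = 233·80 / 932 = 18640 / 932 = 20.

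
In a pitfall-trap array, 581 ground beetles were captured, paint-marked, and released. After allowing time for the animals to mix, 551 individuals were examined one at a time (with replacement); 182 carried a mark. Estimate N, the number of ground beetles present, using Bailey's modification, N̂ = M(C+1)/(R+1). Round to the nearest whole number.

N̂ = 581·(551+1)/(182+1) = 581·552/183 = 320712/183 ≈ 1752.5 → 1753

N ≈ 1753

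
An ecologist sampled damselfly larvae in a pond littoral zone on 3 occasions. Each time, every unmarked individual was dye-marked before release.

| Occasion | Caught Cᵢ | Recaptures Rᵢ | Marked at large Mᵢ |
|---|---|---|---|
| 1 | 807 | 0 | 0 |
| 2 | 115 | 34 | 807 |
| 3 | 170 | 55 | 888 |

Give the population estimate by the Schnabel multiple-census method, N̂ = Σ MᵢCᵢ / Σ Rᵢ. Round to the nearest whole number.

N ≈ 2739

Σ MᵢCᵢ = 0·807 + 807·115 + 888·170 = 0 + 92805 + 150960 = 243765
Σ Rᵢ = 0 + 34 + 55 = 89
N̂ = 243765 / 89 ≈ 2738.9 → 2739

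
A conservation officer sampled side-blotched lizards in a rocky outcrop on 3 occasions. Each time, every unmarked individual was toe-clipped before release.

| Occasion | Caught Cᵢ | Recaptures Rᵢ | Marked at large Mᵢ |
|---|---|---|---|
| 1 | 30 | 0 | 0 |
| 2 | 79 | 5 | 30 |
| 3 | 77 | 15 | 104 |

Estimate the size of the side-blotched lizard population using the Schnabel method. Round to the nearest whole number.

Σ MᵢCᵢ = 0·30 + 30·79 + 104·77 = 0 + 2370 + 8008 = 10378
Σ Rᵢ = 0 + 5 + 15 = 20
N̂ = 10378 / 20 ≈ 518.9 → 519

N ≈ 519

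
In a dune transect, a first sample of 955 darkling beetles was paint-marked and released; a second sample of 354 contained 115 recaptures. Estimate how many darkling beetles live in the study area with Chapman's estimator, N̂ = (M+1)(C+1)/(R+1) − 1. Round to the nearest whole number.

N ≈ 2925

N̂ = (955+1)(354+1)/(115+1) − 1 = 956·355/116 − 1
= 339380/116 − 1 ≈ 2925.7 − 1 ≈ 2924.7 → 2925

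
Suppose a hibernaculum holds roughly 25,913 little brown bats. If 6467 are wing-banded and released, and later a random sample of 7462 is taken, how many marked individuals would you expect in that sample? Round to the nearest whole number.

Expected recaptures E[R] = M·C / N.
E[R] = 6467 × 7462 / 25913 = 48256754 / 25913 ≈ 1862.3 → 1862

expected recaptures ≈ 1862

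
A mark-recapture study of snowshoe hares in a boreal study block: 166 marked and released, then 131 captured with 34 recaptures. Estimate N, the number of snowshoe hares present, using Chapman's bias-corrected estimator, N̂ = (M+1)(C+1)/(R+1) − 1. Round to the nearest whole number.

N ≈ 629

N̂ = (166+1)(131+1)/(34+1) − 1 = 167·132/35 − 1
= 22044/35 − 1 ≈ 629.8 − 1 ≈ 628.8 → 629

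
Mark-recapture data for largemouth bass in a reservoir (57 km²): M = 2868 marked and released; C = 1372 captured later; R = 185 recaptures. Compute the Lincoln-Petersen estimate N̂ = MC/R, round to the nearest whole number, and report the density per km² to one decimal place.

density ≈ 373.2 largemouth bass per km²

N̂ = 2868·1372/185 = 3934896/185 ≈ 21269.7 → 21270
Density = N̂ / area = 21270 / 57 ≈ 373.16 → 373.2 per km²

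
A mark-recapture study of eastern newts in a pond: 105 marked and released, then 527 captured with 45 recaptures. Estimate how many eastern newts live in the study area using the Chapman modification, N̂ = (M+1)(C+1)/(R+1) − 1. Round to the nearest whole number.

N̂ = (105+1)(527+1)/(45+1) − 1 = 106·528/46 − 1
= 55968/46 − 1 ≈ 1216.7 − 1 ≈ 1215.7 → 1216

N ≈ 1216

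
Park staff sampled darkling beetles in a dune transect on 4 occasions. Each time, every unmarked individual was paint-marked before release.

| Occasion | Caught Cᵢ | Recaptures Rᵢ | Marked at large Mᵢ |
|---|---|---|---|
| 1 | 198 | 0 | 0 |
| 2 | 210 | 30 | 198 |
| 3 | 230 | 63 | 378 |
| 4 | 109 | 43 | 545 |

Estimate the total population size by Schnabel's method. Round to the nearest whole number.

N ≈ 1382

Σ MᵢCᵢ = 0·198 + 198·210 + 378·230 + 545·109 = 0 + 41580 + 86940 + 59405 = 187925
Σ Rᵢ = 0 + 30 + 63 + 43 = 136
N̂ = 187925 / 136 ≈ 1381.8 → 1382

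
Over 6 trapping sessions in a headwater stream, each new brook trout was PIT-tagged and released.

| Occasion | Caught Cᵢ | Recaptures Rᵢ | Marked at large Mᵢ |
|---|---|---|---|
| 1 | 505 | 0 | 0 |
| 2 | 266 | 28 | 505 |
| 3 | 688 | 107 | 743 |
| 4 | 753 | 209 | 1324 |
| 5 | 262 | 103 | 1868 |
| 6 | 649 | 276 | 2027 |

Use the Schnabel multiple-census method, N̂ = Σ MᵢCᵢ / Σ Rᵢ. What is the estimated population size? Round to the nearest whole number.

Σ MᵢCᵢ = 0·505 + 505·266 + 743·688 + 1324·753 + 1868·262 + 2027·649 = 0 + 134330 + 511184 + 996972 + 489416 + 1315523 = 3447425
Σ Rᵢ = 0 + 28 + 107 + 209 + 103 + 276 = 723
N̂ = 3447425 / 723 ≈ 4768.2 → 4768

N ≈ 4768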